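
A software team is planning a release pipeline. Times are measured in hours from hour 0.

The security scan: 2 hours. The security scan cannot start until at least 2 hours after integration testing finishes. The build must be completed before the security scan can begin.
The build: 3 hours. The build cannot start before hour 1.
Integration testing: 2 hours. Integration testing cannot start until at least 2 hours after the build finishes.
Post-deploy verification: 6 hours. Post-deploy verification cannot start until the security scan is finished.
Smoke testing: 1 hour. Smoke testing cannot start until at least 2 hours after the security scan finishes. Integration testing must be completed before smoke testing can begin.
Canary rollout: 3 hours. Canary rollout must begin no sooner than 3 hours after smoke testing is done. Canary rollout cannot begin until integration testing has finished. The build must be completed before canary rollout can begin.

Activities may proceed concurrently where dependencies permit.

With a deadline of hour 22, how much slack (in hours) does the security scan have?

The build cannot begin until its own release at hour 1. It runs from hour 1 to 1 + 3 = hour 4.
After the build (finishes hour 4, plus 2-hour gap → hour 6), integration testing can start at hour 6 and finishes at hour 8.
The security scan has to wait for integration testing (finishes hour 8, plus 2-hour gap → hour 10); the build (finishes hour 4). The latest of these is hour 10, so the security scan runs hour 10 to 10 + 2 = hour 12.

Working backward from the deadline:
Nothing follows canary rollout; the deadline of hour 22 is its only limit. It must start by 22 − 3 = hour 19.
Smoke testing has to be done before canary rollout (must start by hour 19, minus 3-hour gap → hour 16). That means finishing by hour 16, i.e. starting by 16 − 1 = hour 15.
Nothing follows post-deploy verification; the deadline of hour 22 is its only limit. It must start by 22 − 6 = hour 16.
The security scan feeds smoke testing (must start by hour 15, minus 2-hour gap → hour 13); post-deploy verification (must start by hour 16). Taking the minimum, the security scan must finish by hour 13 and start by 13 − 2 = hour 11.
So the security scan can start as early as hour 10 and as late as hour 11, giving 11 − 10 = 1 hour of slack.

1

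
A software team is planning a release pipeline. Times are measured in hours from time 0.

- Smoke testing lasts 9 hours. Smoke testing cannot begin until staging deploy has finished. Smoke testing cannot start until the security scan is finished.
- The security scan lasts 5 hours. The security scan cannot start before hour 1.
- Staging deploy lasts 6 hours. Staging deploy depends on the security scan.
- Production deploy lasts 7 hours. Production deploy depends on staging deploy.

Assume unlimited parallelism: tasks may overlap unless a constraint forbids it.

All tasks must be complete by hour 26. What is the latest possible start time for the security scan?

6

To finish by hour 26, smoke testing (duration 9) must start no later than hour 17.
Production deploy has no dependents, so it just needs to finish by hour 26. Starting by 26 − 7 = hour 19 achieves that.
Staging deploy feeds smoke testing (must start by hour 17); production deploy (must start by hour 19). Taking the minimum, staging deploy must finish by hour 17 and start by 17 − 6 = hour 11.
The security scan must finish in time for staging deploy (must start by hour 11); smoke testing (must start by hour 17). The tightest is hour 11, so the security scan must start by 11 − 5 = hour 6.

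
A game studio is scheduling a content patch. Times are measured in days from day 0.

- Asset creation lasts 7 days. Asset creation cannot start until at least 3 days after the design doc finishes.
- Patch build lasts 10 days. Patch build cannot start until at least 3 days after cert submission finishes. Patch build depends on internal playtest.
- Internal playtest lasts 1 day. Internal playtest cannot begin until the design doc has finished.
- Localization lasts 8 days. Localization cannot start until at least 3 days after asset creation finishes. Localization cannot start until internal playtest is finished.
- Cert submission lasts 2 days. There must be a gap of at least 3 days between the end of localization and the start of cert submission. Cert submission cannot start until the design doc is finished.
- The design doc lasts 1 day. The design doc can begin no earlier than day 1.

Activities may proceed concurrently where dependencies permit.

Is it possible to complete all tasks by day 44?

Yes

The design doc waits on its own release at day 1, so it starts at day 1 and finishes at 1 + 1 = day 2.
Internal playtest cannot begin until the design doc (finishes day 2). It runs from day 2 to 2 + 1 = day 3.
After the design doc (finishes day 2, plus 3-day gap → day 5), asset creation can start at day 5 and finishes at day 12.
For localization: asset creation (finishes day 12, plus 3-day gap → day 15); internal playtest (finishes day 3). Taking the maximum gives a start of day 15, and it finishes at 15 + 8 = day 23.
For cert submission: localization (finishes day 23, plus 3-day gap → day 26); the design doc (finishes day 2). Taking the maximum gives a start of day 26, and it finishes at 26 + 2 = day 28.
For patch build: cert submission (finishes day 28, plus 3-day gap → day 31); internal playtest (finishes day 3). Taking the maximum gives a start of day 31, and it finishes at 31 + 10 = day 41.
Every task is finished by day 41, which is no later than the deadline of 44, so the schedule is feasible.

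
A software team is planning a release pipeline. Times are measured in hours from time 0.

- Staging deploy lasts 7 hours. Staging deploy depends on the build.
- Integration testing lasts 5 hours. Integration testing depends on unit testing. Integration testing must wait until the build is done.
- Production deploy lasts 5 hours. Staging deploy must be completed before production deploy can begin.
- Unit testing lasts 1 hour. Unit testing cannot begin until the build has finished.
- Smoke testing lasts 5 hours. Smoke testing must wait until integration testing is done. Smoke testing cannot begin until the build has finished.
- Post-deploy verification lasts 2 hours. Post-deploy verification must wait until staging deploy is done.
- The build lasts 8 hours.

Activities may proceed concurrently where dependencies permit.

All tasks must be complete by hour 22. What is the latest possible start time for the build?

To finish by hour 22, smoke testing (duration 5) must start no later than hour 17.
Since smoke testing (must start by hour 17) depends on it, integration testing must finish by hour 17. Backing off its 5-hour duration gives a latest start of hour 12.
Unit testing feeds into integration testing (must start by hour 12); so unit testing must finish by hour 12 and therefore start by hour 11.
Production deploy has no dependents, so it just needs to finish by hour 22. Starting by 22 − 5 = hour 17 achieves that.
Post-deploy verification must finish by hour 22; it takes 2 hours, so it must start by 22 − 2 = hour 20.
Staging deploy must finish in time for production deploy (must start by hour 17); post-deploy verification (must start by hour 20). The tightest is hour 17, so staging deploy must start by 17 − 7 = hour 10.
The build feeds unit testing (must start by hour 11); integration testing (must start by hour 12); staging deploy (must start by hour 10); smoke testing (must start by hour 17). Taking the minimum, the build must finish by hour 10 and start by 10 − 8 = hour 2.

2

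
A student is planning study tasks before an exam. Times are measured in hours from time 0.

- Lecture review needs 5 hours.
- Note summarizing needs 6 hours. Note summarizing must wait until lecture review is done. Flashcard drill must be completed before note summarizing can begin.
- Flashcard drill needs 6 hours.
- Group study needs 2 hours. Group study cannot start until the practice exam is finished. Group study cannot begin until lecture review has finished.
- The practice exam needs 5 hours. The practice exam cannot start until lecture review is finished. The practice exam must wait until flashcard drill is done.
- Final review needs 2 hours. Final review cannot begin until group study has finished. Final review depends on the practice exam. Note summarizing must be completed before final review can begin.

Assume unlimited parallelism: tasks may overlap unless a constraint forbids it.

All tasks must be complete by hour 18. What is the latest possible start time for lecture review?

Nothing follows final review; the deadline of hour 18 is its only limit. It must start by 18 − 2 = hour 16.
Since final review (must start by hour 16) depends on it, group study must finish by hour 16. Backing off its 2-hour duration gives a latest start of hour 14.
The practice exam feeds group study (must start by hour 14); final review (must start by hour 16). Taking the minimum, the practice exam must finish by hour 14 and start by 14 − 5 = hour 9.
Note summarizing has to be done before final review (must start by hour 16). That means finishing by hour 16, i.e. starting by 16 − 6 = hour 10.
Lecture review must finish in time for the practice exam (must start by hour 9); group study (must start by hour 14); note summarizing (must start by hour 10). The tightest is hour 9, so lecture review must start by 9 − 5 = hour 4.

4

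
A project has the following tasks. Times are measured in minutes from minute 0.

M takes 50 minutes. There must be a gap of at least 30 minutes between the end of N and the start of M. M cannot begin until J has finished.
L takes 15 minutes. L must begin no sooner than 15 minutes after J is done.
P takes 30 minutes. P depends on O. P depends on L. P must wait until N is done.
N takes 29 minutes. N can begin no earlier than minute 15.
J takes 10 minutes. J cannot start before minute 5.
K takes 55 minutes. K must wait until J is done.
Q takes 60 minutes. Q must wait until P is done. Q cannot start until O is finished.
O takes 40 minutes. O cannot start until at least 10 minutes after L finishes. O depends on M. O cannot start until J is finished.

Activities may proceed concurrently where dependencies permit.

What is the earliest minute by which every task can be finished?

254

N waits on its own release at minute 15, so it starts at minute 15 and finishes at 15 + 29 = minute 44.
J cannot begin until its own release at minute 5. It runs from minute 5 to 5 + 10 = minute 15.
M has to wait for N (finishes minute 44, plus 30-minute gap → minute 74); J (finishes minute 15). The latest of these is minute 74, so M runs minute 74 to 74 + 50 = minute 124.
L cannot begin until J (finishes minute 15, plus 15-minute gap → minute 30). It runs from minute 30 to 30 + 15 = minute 45.
O needs all of L (finishes minute 45, plus 10-minute gap → minute 55); M (finishes minute 124); J (finishes minute 15). That puts its earliest start at minute 124; it finishes at 124 + 40 = minute 164.
P cannot start until O (finishes minute 164); L (finishes minute 45); N (finishes minute 44). The controlling bound is minute 164, so P finishes at 164 + 30 = minute 194.
Q cannot start until P (finishes minute 194); O (finishes minute 164). The controlling bound is minute 194, so Q finishes at 194 + 60 = minute 254.
K waits on J (finishes minute 15), so it starts at minute 15 and finishes at 15 + 55 = minute 70.
All tasks are finished once the last one completes. Finish times: J at 15, K at 70, L at 45, M at 124, N at 44, O at 164, P at 194, Q at 254. The latest is minute 254.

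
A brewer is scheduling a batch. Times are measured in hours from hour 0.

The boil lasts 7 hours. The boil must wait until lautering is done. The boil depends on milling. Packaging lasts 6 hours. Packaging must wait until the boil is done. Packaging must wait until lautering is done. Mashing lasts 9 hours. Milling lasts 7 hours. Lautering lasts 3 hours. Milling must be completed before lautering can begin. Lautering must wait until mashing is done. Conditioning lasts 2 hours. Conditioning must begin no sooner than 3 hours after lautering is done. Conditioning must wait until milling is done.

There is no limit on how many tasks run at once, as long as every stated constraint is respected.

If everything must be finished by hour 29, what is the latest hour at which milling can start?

Packaging has no dependents, so it just needs to finish by hour 29. Starting by 29 − 6 = hour 23 achieves that.
Since packaging (must start by hour 23) depends on it, the boil must finish by hour 23. Backing off its 7-hour duration gives a latest start of hour 16.
Conditioning must finish by hour 29; it takes 2 hours, so it must start by 29 − 2 = hour 27.
For lautering: the boil (must start by hour 16); conditioning (must start by hour 27, minus 3-hour gap → hour 24); packaging (must start by hour 23). The most restrictive is hour 16; with a 3-hour duration, lautering must start by hour 13.
For milling: lautering (must start by hour 13); the boil (must start by hour 16); conditioning (must start by hour 27). The most restrictive is hour 13; with a 7-hour duration, milling must start by hour 6.

6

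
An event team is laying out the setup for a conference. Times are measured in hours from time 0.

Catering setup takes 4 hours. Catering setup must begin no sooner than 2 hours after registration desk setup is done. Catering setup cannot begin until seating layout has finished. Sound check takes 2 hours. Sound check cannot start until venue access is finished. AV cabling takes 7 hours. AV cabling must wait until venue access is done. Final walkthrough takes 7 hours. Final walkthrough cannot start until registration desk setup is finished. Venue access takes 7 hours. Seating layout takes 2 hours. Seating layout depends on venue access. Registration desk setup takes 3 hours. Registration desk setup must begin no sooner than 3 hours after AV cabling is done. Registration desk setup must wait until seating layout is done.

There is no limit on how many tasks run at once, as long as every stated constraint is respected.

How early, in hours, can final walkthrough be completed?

27

Nothing blocks venue access, so it runs from hour 0 to hour 7.
Seating layout waits on venue access (finishes hour 7), so it starts at hour 7 and finishes at 7 + 2 = hour 9.
AV cabling cannot begin until venue access (finishes hour 7). It runs from hour 7 to 7 + 7 = hour 14.
Registration desk setup has to wait for AV cabling (finishes hour 14, plus 3-hour gap → hour 17); seating layout (finishes hour 9). The latest of these is hour 17, so registration desk setup runs hour 17 to 17 + 3 = hour 20.
Final walkthrough cannot begin until registration desk setup (finishes hour 20). It runs from hour 20 to 20 + 7 = hour 27.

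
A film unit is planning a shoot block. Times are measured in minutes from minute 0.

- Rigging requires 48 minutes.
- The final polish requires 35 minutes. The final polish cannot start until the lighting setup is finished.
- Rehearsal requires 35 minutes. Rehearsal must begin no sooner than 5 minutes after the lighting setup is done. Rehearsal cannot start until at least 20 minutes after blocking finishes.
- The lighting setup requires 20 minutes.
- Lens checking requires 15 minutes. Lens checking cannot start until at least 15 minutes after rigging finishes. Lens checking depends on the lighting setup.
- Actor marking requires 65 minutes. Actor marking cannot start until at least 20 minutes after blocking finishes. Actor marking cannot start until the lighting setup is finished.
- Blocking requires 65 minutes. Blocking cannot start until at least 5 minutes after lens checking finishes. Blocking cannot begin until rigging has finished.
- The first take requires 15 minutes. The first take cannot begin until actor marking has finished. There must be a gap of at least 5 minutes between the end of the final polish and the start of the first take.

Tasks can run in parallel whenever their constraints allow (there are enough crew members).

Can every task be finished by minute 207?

No

Nothing blocks the lighting setup, so it runs from minute 0 to minute 20.
After the lighting setup (finishes minute 20), the final polish can start at minute 20 and finishes at minute 55.
Rigging can start immediately at minute 0; it finishes at minute 48.
Lens checking cannot start until rigging (finishes minute 48, plus 15-minute gap → minute 63); the lighting setup (finishes minute 20). The controlling bound is minute 63, so lens checking finishes at 63 + 15 = minute 78.
Blocking has to wait for lens checking (finishes minute 78, plus 5-minute gap → minute 83); rigging (finishes minute 48). The latest of these is minute 83, so blocking runs minute 83 to 83 + 65 = minute 148.
For rehearsal: the lighting setup (finishes minute 20, plus 5-minute gap → minute 25); blocking (finishes minute 148, plus 20-minute gap → minute 168). Taking the maximum gives a start of minute 168, and it finishes at 168 + 35 = minute 203.
Actor marking needs all of blocking (finishes minute 148, plus 20-minute gap → minute 168); the lighting setup (finishes minute 20). That puts its earliest start at minute 168; it finishes at 168 + 65 = minute 233.
The first take has to wait for actor marking (finishes minute 233); the final polish (finishes minute 55, plus 5-minute gap → minute 60). The latest of these is minute 233, so the first take runs minute 233 to 233 + 15 = minute 248.
The earliest everything can be done is minute 248, which is after the deadline of 207, so it is not possible.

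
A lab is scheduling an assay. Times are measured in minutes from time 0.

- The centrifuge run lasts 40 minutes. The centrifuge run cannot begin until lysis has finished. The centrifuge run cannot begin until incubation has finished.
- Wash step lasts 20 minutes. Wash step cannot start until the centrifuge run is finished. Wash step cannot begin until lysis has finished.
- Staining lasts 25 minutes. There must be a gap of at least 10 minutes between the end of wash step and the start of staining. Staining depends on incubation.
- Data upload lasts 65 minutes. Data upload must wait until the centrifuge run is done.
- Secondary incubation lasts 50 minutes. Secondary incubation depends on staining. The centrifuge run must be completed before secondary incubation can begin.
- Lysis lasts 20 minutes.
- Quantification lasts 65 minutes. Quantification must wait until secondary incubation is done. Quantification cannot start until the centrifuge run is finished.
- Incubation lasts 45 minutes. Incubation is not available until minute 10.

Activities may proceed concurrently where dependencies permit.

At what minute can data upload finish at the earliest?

160

After its own release at minute 10, incubation can start at minute 10 and finishes at minute 55.
Nothing blocks lysis, so it runs from minute 0 to minute 20.
The centrifuge run has to wait for lysis (finishes minute 20); incubation (finishes minute 55). The latest of these is minute 55, so the centrifuge run runs minute 55 to 55 + 40 = minute 95.
Data upload cannot begin until the centrifuge run (finishes minute 95). It runs from minute 95 to 95 + 65 = minute 160.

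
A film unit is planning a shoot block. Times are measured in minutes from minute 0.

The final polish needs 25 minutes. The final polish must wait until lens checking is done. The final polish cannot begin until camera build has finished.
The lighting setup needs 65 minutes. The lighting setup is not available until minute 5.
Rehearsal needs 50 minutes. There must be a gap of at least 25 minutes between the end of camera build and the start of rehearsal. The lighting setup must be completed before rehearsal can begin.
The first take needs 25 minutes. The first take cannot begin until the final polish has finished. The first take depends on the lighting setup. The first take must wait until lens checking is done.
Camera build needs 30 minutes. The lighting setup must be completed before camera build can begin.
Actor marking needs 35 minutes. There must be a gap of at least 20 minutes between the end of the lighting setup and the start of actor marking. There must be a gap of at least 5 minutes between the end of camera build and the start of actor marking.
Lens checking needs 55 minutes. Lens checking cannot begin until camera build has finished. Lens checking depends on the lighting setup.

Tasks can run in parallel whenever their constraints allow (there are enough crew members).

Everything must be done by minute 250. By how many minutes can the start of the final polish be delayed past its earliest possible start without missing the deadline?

The lighting setup waits on its own release at minute 5, so it starts at minute 5 and finishes at 5 + 65 = minute 70.
Camera build waits on the lighting setup (finishes minute 70), so it starts at minute 70 and finishes at 70 + 30 = minute 100.
Lens checking cannot start until camera build (finishes minute 100); the lighting setup (finishes minute 70). The controlling bound is minute 100, so lens checking finishes at 100 + 55 = minute 155.
The final polish cannot start until lens checking (finishes minute 155); camera build (finishes minute 100). The controlling bound is minute 155, so the final polish finishes at 155 + 25 = minute 180.

Working backward from the deadline:
The first take has no dependents, so it just needs to finish by minute 250. Starting by 250 − 25 = minute 225 achieves that.
Since the first take (must start by minute 225) depends on it, the final polish must finish by minute 225. Backing off its 25-minute duration gives a latest start of minute 200.
So the final polish can start as early as minute 155 and as late as minute 200, giving 200 − 155 = 45 minutes of slack.

45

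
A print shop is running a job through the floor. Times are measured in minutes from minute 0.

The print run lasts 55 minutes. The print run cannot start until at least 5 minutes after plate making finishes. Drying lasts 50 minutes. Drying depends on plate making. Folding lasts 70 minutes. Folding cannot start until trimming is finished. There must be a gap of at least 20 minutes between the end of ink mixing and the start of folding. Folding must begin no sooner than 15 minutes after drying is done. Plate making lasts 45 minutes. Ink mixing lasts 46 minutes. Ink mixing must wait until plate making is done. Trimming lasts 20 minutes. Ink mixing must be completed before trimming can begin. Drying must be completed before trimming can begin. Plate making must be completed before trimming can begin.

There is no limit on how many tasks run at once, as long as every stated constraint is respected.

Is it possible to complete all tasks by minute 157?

Plate making has no prerequisites, so it starts at minute 0 and finishes at minute 45.
Drying waits on plate making (finishes minute 45), so it starts at minute 45 and finishes at 45 + 50 = minute 95.
After plate making (finishes minute 45, plus 5-minute gap → minute 50), the print run can start at minute 50 and finishes at minute 105.
Ink mixing waits on plate making (finishes minute 45), so it starts at minute 45 and finishes at 45 + 46 = minute 91.
Trimming has to wait for ink mixing (finishes minute 91); drying (finishes minute 95); plate making (finishes minute 45). The latest of these is minute 95, so trimming runs minute 95 to 95 + 20 = minute 115.
For folding: trimming (finishes minute 115); ink mixing (finishes minute 91, plus 20-minute gap → minute 111); drying (finishes minute 95, plus 15-minute gap → minute 110). Taking the maximum gives a start of minute 115, and it finishes at 115 + 70 = minute 185.
The earliest everything can be done is minute 185, which is after the deadline of 157, so it is not possible.

No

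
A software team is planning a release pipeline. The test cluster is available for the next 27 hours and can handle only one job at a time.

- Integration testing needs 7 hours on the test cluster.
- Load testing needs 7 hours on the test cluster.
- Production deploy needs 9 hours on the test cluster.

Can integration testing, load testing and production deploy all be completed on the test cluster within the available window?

Yes

Running back to back, the jobs need 7 + 7 + 9 = 23 hours on the test cluster.
Since 23 ≤ 27, they fit within the window.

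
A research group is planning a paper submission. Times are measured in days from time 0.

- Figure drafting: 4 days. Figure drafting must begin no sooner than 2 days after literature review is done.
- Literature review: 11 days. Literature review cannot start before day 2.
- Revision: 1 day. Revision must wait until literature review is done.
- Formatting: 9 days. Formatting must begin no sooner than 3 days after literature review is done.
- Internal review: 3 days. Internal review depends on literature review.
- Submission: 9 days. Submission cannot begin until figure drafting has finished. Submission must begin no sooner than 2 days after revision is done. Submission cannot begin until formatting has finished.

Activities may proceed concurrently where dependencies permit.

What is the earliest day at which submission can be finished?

34

Literature review waits on its own release at day 2, so it starts at day 2 and finishes at 2 + 11 = day 13.
Formatting cannot begin until literature review (finishes day 13, plus 3-day gap → day 16). It runs from day 16 to 16 + 9 = day 25.
Revision cannot begin until literature review (finishes day 13). It runs from day 13 to 13 + 1 = day 14.
Figure drafting cannot begin until literature review (finishes day 13, plus 2-day gap → day 15). It runs from day 15 to 15 + 4 = day 19.
Submission cannot start until figure drafting (finishes day 19); revision (finishes day 14, plus 2-day gap → day 16); formatting (finishes day 25). The controlling bound is day 25, so submission finishes at 25 + 9 = day 34.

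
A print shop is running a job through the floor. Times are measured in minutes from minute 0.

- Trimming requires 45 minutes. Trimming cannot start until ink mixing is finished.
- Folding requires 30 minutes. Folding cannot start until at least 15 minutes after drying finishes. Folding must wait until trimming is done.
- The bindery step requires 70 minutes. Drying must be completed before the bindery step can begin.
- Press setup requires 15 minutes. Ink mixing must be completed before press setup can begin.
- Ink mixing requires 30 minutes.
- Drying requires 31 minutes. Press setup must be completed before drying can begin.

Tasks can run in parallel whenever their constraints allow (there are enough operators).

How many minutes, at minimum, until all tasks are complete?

Nothing blocks ink mixing, so it runs from minute 0 to minute 30.
After ink mixing (finishes minute 30), trimming can start at minute 30 and finishes at minute 75.
After ink mixing (finishes minute 30), press setup can start at minute 30 and finishes at minute 45.
Drying cannot begin until press setup (finishes minute 45). It runs from minute 45 to 45 + 31 = minute 76.
The bindery step waits on drying (finishes minute 76), so it starts at minute 76 and finishes at 76 + 70 = minute 146.
For folding: drying (finishes minute 76, plus 15-minute gap → minute 91); trimming (finishes minute 75). Taking the maximum gives a start of minute 91, and it finishes at 91 + 30 = minute 121.
All tasks are finished once the last one completes. Finish times: Ink mixing at 30, Press setup at 45, Drying at 76, Trimming at 75, Folding at 121, The bindery step at 146. The latest is minute 146.

146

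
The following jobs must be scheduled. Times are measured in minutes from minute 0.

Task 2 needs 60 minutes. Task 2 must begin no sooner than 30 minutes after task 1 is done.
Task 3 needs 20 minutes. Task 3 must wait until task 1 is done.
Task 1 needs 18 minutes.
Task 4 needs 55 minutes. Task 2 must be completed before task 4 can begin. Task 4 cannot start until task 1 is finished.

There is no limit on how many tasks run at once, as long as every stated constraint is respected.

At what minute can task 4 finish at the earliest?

Task 1 has no prerequisites, so it starts at minute 0 and finishes at minute 18.
Task 2 cannot begin until task 1 (finishes minute 18, plus 30-minute gap → minute 48). It runs from minute 48 to 48 + 60 = minute 108.
For task 4: task 2 (finishes minute 108); task 1 (finishes minute 18). Taking the maximum gives a start of minute 108, and it finishes at 108 + 55 = minute 163.

163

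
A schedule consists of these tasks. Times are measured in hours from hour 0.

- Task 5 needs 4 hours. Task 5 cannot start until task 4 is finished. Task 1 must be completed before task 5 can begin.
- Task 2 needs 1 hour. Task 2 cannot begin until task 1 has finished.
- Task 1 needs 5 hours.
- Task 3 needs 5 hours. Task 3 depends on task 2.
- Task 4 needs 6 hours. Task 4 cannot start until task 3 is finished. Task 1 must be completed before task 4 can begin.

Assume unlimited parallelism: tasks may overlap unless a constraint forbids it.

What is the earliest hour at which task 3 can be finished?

Nothing blocks task 1, so it runs from hour 0 to hour 5.
After task 1 (finishes hour 5), task 2 can start at hour 5 and finishes at hour 6.
After task 2 (finishes hour 6), task 3 can start at hour 6 and finishes at hour 11.

11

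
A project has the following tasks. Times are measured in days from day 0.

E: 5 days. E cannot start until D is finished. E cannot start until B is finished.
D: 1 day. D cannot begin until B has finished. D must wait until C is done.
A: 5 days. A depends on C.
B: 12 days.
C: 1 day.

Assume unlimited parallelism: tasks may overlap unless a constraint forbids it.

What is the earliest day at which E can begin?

C can start immediately at day 0; it finishes at day 1.
B has no prerequisites, so it starts at day 0 and finishes at day 12.
D needs all of B (finishes day 12); C (finishes day 1). That puts its earliest start at day 12; it finishes at 12 + 1 = day 13.
E waits on D (finishes day 13); B (finishes day 12). The latest of these is day 13, which is the earliest E can start.

13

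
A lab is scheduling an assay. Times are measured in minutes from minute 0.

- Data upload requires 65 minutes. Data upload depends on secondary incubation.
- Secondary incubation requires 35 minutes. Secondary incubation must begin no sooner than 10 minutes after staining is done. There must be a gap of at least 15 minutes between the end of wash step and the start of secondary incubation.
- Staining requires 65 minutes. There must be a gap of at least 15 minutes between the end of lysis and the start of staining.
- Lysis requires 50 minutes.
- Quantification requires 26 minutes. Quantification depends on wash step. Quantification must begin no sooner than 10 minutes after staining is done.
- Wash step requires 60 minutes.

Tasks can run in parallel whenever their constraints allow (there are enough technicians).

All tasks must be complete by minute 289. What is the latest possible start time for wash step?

114

Data upload has no dependents, so it just needs to finish by minute 289. Starting by 289 − 65 = minute 224 achieves that.
Secondary incubation feeds into data upload (must start by minute 224); so secondary incubation must finish by minute 224 and therefore start by minute 189.
Nothing follows quantification; the deadline of minute 289 is its only limit. It must start by 289 − 26 = minute 263.
Wash step has several dependents: secondary incubation (must start by minute 189, minus 15-minute gap → minute 174); quantification (must start by minute 263). The earliest of those limits is minute 174, so wash step must start by 174 − 60 = minute 114.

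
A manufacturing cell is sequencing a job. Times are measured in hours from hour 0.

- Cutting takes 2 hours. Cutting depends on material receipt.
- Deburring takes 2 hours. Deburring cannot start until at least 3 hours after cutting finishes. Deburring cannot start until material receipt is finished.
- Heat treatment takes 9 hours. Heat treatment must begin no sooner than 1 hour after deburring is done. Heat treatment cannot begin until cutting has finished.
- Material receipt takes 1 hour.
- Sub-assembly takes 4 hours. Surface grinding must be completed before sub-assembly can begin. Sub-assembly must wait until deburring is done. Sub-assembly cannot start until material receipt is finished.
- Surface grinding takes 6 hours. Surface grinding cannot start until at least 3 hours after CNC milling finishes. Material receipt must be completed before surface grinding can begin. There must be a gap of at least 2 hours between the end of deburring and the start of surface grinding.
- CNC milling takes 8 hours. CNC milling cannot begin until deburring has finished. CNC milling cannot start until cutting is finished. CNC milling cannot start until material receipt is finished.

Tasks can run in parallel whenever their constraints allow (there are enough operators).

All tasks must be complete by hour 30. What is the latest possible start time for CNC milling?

9

Nothing follows sub-assembly; the deadline of hour 30 is its only limit. It must start by 30 − 4 = hour 26.
Surface grinding feeds into sub-assembly (must start by hour 26); so surface grinding must finish by hour 26 and therefore start by hour 20.
Since surface grinding (must start by hour 20, minus 3-hour gap → hour 17) depends on it, CNC milling must finish by hour 17. Backing off its 8-hour duration gives a latest start of hour 9.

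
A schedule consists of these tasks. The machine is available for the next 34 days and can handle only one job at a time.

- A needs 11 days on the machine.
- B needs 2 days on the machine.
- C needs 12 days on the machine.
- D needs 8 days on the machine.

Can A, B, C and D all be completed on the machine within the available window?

Yes

Running back to back, the jobs need 11 + 2 + 12 + 8 = 33 days on the machine.
Since 33 ≤ 34, they fit within the window.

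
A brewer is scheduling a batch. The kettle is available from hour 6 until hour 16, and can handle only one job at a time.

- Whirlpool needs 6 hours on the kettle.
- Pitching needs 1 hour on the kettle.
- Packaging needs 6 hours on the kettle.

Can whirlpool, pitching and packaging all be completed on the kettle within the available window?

No

The kettle window is 16 − 6 = 10 hours.
Running back to back, the jobs need 6 + 1 + 6 = 13 hours on the kettle.
Since 13 > 10, they cannot all fit.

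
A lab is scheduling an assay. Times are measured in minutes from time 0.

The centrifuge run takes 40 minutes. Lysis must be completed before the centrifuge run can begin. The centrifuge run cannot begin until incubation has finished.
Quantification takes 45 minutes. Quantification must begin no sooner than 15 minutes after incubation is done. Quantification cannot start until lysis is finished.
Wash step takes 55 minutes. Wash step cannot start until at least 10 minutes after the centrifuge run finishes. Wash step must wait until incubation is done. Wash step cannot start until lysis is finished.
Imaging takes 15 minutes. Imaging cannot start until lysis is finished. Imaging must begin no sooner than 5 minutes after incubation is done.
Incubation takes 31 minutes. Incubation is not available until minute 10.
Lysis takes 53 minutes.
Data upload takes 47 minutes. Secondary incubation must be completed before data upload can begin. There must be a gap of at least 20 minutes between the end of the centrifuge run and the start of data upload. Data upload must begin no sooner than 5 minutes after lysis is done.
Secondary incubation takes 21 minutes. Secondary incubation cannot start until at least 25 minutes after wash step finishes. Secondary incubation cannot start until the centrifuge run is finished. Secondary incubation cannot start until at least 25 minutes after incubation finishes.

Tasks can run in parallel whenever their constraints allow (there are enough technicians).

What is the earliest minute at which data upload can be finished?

251

Incubation cannot begin until its own release at minute 10. It runs from minute 10 to 10 + 31 = minute 41.
Nothing blocks lysis, so it runs from minute 0 to minute 53.
The centrifuge run cannot start until lysis (finishes minute 53); incubation (finishes minute 41). The controlling bound is minute 53, so the centrifuge run finishes at 53 + 40 = minute 93.
Wash step needs all of the centrifuge run (finishes minute 93, plus 10-minute gap → minute 103); incubation (finishes minute 41); lysis (finishes minute 53). That puts its earliest start at minute 103; it finishes at 103 + 55 = minute 158.
For secondary incubation: wash step (finishes minute 158, plus 25-minute gap → minute 183); the centrifuge run (finishes minute 93); incubation (finishes minute 41, plus 25-minute gap → minute 66). Taking the maximum gives a start of minute 183, and it finishes at 183 + 21 = minute 204.
Data upload needs all of secondary incubation (finishes minute 204); the centrifuge run (finishes minute 93, plus 20-minute gap → minute 113); lysis (finishes minute 53, plus 5-minute gap → minute 58). That puts its earliest start at minute 204; it finishes at 204 + 47 = minute 251.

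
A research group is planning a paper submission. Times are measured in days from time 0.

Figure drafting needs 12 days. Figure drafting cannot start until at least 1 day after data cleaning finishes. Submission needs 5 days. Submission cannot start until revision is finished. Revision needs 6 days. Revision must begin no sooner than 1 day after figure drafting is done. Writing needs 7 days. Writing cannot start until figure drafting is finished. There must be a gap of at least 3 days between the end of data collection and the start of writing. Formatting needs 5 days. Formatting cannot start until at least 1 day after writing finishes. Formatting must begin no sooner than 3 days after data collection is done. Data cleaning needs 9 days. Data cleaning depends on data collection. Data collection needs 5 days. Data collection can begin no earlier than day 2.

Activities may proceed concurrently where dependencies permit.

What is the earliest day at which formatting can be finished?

42

After its own release at day 2, data collection can start at day 2 and finishes at day 7.
After data collection (finishes day 7), data cleaning can start at day 7 and finishes at day 16.
After data cleaning (finishes day 16, plus 1-day gap → day 17), figure drafting can start at day 17 and finishes at day 29.
Writing has to wait for figure drafting (finishes day 29); data collection (finishes day 7, plus 3-day gap → day 10). The latest of these is day 29, so writing runs day 29 to 29 + 7 = day 36.
Formatting needs all of writing (finishes day 36, plus 1-day gap → day 37); data collection (finishes day 7, plus 3-day gap → day 10). That puts its earliest start at day 37; it finishes at 37 + 5 = day 42.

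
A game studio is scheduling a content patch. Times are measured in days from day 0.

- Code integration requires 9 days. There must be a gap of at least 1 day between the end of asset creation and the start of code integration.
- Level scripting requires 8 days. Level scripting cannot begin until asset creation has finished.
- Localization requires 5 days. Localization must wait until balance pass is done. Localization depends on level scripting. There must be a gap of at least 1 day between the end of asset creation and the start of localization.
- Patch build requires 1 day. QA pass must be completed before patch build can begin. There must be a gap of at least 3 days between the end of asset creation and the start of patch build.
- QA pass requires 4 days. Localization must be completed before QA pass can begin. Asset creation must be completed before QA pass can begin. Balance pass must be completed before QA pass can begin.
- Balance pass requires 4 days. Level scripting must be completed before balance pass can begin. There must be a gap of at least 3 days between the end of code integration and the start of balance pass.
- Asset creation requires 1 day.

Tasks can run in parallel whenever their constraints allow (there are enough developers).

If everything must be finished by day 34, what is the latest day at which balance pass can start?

Patch build must finish by day 34; it takes 1 day, so it must start by 34 − 1 = day 33.
QA pass has to be done before patch build (must start by day 33). That means finishing by day 33, i.e. starting by 33 − 4 = day 29.
Localization must finish before QA pass (must start by day 29). With a 5-day duration, localization must start by 29 − 5 = day 24.
Balance pass feeds localization (must start by day 24); QA pass (must start by day 29). Taking the minimum, balance pass must finish by day 24 and start by 24 − 4 = day 20.

20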